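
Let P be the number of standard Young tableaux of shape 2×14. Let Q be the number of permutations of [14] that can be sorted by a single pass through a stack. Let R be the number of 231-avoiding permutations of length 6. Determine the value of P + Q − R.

5348748

By the hook-length formula (or a Dyck-path bijection), SYT of shape 2×14 number C_14. So P = C_14 = 2674440.
Stack-sortable permutations are exactly the 231-avoiding ones, counted by C_n; here n = 14. So Q = C_14 = 2674440.
For any fixed pattern of length 3, the pattern-avoiding permutations of [6] number C_6. So R = C_6 = 132.
P + Q − R = 2674440 + 2674440 − 132 = 5348748.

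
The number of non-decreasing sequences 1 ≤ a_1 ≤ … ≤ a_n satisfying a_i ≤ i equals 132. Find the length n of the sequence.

Such sub-staircase sequences of length n are counted by C_n; 132 = C_6.

6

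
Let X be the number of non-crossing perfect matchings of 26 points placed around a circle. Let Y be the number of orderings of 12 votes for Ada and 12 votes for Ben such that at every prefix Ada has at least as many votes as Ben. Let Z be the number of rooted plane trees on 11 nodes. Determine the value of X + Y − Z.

Non-crossing perfect matchings of 2n points on a circle are counted by C_n; with 26 points, n = 13. So X = C_13 = 742900.
Reading a vote for the leader as '(' and for the other as ')' turns such a sequence into a balanced string of 12 pairs, so the count is C_12. So Y = C_12 = 208012.
Rooted ordered (plane) trees on m nodes have m−1 edges and are counted by C_{m−1}; m = 11 gives C_10. So Z = C_10 = 16796.
X + Y − Z = 742900 + 208012 − 16796 = 934116.

934116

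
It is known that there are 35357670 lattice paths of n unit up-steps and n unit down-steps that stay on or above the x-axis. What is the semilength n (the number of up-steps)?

Dyck paths of semilength n are counted by C_n. Since C_16 = 35357670, the index is 16.

16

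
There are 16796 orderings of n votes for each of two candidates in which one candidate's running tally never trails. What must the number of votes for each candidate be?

Such ballot sequences with n votes each are counted by C_n; 16796 = C_10.

10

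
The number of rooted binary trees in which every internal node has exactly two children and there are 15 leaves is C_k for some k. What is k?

14

A full binary tree with L leaves has L−1 internal nodes and is counted by C_{L−1}; L = 15 gives C_14.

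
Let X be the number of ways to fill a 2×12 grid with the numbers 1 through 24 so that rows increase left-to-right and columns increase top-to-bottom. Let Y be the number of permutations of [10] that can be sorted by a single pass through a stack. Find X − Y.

Standard Young tableaux of shape 2×n are counted by C_n; here n = 12. So X = C_12 = 208012.
By Knuth's characterisation, the stack-sortable permutations of length 10 are the 231-avoiders, numbering C_10. So Y = C_10 = 16796.
X − Y = 208012 − 16796 = 191216.

191216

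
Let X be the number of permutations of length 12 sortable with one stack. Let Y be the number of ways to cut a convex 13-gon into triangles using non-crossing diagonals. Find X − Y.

By Knuth's characterisation, the stack-sortable permutations of length 12 are the 231-avoiders, numbering C_12. So X = C_12 = 208012.
The number of triangulations of a 13-gon is the Catalan number C_11 (index = sides − 2). So Y = C_11 = 58786.
X − Y = 208012 − 58786 = 149226.

149226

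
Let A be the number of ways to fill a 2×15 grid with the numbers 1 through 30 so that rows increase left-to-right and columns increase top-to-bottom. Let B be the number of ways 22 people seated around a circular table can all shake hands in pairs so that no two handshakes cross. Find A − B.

9636059

By the hook-length formula (or a Dyck-path bijection), SYT of shape 2×15 number C_15. So A = C_15 = 9694845.
Non-crossing handshake pairings of 2n people are counted by C_n; 22 people gives n = 11. So B = C_11 = 58786.
A − B = 9694845 − 58786 = 9636059.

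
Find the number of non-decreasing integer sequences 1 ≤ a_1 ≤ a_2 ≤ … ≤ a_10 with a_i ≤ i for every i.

Such sub-staircase sequences of length n are counted by C_n; here n = 10.
C_10 = C_9 · 2(2·9+1)/(9+2) = 4862 · 38/11 = 16796.

16796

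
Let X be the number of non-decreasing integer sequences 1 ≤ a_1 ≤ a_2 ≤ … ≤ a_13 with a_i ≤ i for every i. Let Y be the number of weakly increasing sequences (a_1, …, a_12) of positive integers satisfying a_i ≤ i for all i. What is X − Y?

Weakly increasing sequences with a_i ≤ i biject with Dyck paths of semilength 13, so there are C_13. So X = C_13 = 742900.
Such sub-staircase sequences of length n are counted by C_n; here n = 12. So Y = C_12 = 208012.
X − Y = 742900 − 208012 = 534888.

534888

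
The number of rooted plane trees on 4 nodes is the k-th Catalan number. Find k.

A rooted plane tree on 4 nodes has 3 edges, and such trees are counted by C_3.

3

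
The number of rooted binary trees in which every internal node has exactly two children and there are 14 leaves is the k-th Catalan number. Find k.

Full binary trees with 14 leaves have 14−1 = 13 internal nodes, so there are C_13 of them.

13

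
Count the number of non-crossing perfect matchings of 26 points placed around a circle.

Pairing 26 circle points by 13 non-crossing chords gives C_13 matchings.
C_13 = 742900.

742900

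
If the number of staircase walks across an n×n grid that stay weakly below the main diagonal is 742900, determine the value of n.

Such diagonal-avoiding paths in an n×n grid are counted by C_n; 742900 = C_13.

13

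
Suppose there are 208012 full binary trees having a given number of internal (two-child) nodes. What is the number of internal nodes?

Full binary trees with n internal nodes are counted by C_n; 208012 = C_12.

12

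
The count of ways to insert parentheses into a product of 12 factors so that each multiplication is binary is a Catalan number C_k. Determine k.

11

Ways to associate a product of 12 factors correspond to binary trees on 12 leaves, so the count is C_11.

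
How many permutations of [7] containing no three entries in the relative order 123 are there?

Permutations of [n] avoiding any single length-3 pattern are counted by C_n; here n = 7.
C_7 = 429.

429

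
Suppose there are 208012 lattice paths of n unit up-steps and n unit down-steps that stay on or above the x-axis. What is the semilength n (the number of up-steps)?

12

Dyck paths of semilength n are counted by C_n; 208012 = C_12.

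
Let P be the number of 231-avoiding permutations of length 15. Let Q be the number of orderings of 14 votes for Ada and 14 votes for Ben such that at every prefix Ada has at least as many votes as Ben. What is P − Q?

7020405

For any fixed pattern of length 3, the pattern-avoiding permutations of [15] number C_15. So P = C_15 = 9694845.
Ballot sequences with n votes each where one side never trails are Dyck words, counted by C_n; here n = 14. So Q = C_14 = 2674440.
P − Q = 9694845 − 2674440 = 7020405.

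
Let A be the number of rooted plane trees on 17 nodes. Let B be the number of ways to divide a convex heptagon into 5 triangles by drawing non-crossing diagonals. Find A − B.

35357628

Rooted ordered (plane) trees on m nodes have m−1 edges and are counted by C_{m−1}; m = 17 gives C_16. So A = C_16 = 35357670.
Triangulations of a convex m-gon are counted by C_{m−2}; with m = 7 this is C_5. So B = C_5 = 42.
A − B = 35357670 − 42 = 35357628.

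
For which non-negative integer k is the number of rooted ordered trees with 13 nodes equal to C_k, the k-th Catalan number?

12

A rooted plane tree on 13 nodes has 12 edges, and such trees are counted by C_12.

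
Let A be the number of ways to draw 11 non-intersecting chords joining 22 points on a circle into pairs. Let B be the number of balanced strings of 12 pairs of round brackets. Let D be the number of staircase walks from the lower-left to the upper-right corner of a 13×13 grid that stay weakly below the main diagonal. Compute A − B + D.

Non-crossing perfect matchings of 2n points on a circle are counted by C_n; with 22 points, n = 11. So A = C_11 = 58786.
Balanced strings of n pairs of brackets are counted by C_n; here n = 12. So B = C_12 = 208012.
Monotone paths in an n×n grid that stay weakly below the diagonal are counted by C_n; here n = 13. So D = C_13 = 742900.
A − B + D = 58786 − 208012 + 742900 = 593674.

593674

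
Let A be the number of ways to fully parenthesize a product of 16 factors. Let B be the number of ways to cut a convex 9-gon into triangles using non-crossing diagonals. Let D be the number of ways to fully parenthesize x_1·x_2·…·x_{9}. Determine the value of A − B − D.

Parenthesizations of m factors correspond to full binary trees with m leaves, counted by C_{m−1}; m = 16 gives C_15. So A = C_15 = 9694845.
A convex 9-gon is triangulated into 7 triangles, and the number of such triangulations is the Catalan number C_{9−2} = C_7. So B = C_7 = 429.
Bracketing 9 factors into binary products is counted by C_{9−1} = C_8. So D = C_8 = 1430.
A − B − D = 9694845 − 429 − 1430 = 9692986.

9692986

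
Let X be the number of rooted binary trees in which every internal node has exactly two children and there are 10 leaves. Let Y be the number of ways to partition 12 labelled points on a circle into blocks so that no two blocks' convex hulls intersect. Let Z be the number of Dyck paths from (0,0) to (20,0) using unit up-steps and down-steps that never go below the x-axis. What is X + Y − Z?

Full binary trees with 10 leaves have 10−1 = 9 internal nodes, so there are C_9 of them. So X = C_9 = 4862.
The non-crossing partitions of [12] form a lattice of size C_12. So Y = C_12 = 208012.
Dyck paths of semilength n (length 2n) are counted by C_n; here n = 10. So Z = C_10 = 16796.
X + Y − Z = 4862 + 208012 − 16796 = 196078.

196078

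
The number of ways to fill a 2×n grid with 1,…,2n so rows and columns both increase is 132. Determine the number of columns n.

Standard Young tableaux of shape 2×n are counted by C_n. Since C_6 = 132, the index is 6.

6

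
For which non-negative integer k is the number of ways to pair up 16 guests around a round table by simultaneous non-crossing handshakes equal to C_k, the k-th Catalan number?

Non-crossing handshake pairings of 2n people are counted by C_n; 16 people gives n = 8.

8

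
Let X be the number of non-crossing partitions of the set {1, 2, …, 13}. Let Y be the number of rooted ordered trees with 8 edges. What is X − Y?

741470

The non-crossing partitions of [13] form a lattice of size C_13. So X = C_13 = 742900.
A rooted plane tree with 8 edges has 9 nodes, and the count is C_8. So Y = C_8 = 1430.
X − Y = 742900 − 1430 = 741470.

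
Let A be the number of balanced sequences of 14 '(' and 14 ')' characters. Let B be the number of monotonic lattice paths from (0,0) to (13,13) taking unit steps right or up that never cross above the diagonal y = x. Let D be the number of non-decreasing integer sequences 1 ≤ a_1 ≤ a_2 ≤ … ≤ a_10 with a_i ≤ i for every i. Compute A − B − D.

1914744

With 14 pairs the number of balanced bracket strings is the Catalan number C_14. So A = C_14 = 2674440.
Monotone paths in an n×n grid that stay weakly below the diagonal are counted by C_n; here n = 13. So B = C_13 = 742900.
Such sub-staircase sequences of length n are counted by C_n; here n = 10. So D = C_10 = 16796.
A − B − D = 2674440 − 742900 − 16796 = 1914744.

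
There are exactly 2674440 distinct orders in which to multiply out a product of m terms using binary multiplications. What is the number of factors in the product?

Parenthesizations of m factors are counted by C_{m−1}. The Catalan number equal to 2674440 is C_14.
So the index is 14, and the number of factors is 14 + 1 = 15.

15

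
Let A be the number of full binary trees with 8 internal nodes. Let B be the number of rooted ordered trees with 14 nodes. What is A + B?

744330

The number of full binary trees on 8 internal nodes is the Catalan number C_8. So A = C_8 = 1430.
A rooted plane tree on 14 nodes has 13 edges, and such trees are counted by C_13. So B = C_13 = 742900.
A + B = 1430 + 742900 = 744330.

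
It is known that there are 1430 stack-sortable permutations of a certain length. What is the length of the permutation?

Stack-sortable permutations of [n] are counted by C_n. Since C_8 = 1430, the index is 8.

8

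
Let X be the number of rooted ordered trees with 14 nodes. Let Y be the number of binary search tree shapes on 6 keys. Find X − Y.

742768

Rooted ordered (plane) trees on m nodes have m−1 edges and are counted by C_{m−1}; m = 14 gives C_13. So X = C_13 = 742900.
Binary trees (left/right distinguished) on n nodes are counted by C_n; here n = 6. So Y = C_6 = 132.
X − Y = 742900 − 132 = 742768.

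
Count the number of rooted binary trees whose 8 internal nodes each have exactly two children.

The number of full binary trees on 8 internal nodes is the Catalan number C_8.
C_8 = 1430.

1430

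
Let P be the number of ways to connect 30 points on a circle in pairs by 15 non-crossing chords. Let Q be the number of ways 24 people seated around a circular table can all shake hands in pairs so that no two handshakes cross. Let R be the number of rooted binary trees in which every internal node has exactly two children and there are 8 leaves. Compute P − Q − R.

Non-crossing perfect matchings of 2n points on a circle are counted by C_n; with 30 points, n = 15. So P = C_15 = 9694845.
With 24 = 2·12 people, non-crossing handshake pairings are non-crossing perfect matchings on a circle, counted by C_12. So Q = C_12 = 208012.
Full binary trees with 8 leaves have 8−1 = 7 internal nodes, so there are C_7 of them. So R = C_7 = 429.
P − Q − R = 9694845 − 208012 − 429 = 9486404.

9486404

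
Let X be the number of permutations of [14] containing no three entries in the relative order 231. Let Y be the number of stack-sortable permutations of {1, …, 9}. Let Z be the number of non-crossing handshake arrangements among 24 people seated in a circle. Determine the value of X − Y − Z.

For any fixed pattern of length 3, the pattern-avoiding permutations of [14] number C_14. So X = C_14 = 2674440.
By Knuth's characterisation, the stack-sortable permutations of length 9 are the 231-avoiders, numbering C_9. So Y = C_9 = 4862.
With 24 = 2·12 people, non-crossing handshake pairings are non-crossing perfect matchings on a circle, counted by C_12. So Z = C_12 = 208012.
X − Y − Z = 2674440 − 4862 − 208012 = 2461566.

2461566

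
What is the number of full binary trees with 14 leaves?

742900

Full binary trees with 14 leaves have 14−1 = 13 internal nodes, so there are C_13 of them.
C_13 = C(26,13)/14 = 10400600/14 = 742900.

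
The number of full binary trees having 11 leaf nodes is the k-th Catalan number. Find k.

10

A full binary tree with L leaves has L−1 internal nodes and is counted by C_{L−1}; L = 11 gives C_10.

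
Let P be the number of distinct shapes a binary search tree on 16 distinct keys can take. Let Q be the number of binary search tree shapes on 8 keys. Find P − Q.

Rooted binary trees with 16 nodes (each child slot possibly empty) number C_16. So P = C_16 = 35357670.
Binary trees (left/right distinguished) on n nodes are counted by C_n; here n = 8. So Q = C_8 = 1430.
P − Q = 35357670 − 1430 = 35356240.

35356240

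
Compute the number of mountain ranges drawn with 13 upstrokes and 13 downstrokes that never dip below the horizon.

742900

A Dyck path with 13 up-steps and 13 down-steps has semilength 13, so there are C_13 of them.
C_13 = 742900.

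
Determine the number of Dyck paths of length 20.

16796

Paths of 10 up- and 10 down-steps that never dip below the axis are Dyck paths; their count is C_10.
C_10 = C(20,10)/11 = 184756/11 = 16796.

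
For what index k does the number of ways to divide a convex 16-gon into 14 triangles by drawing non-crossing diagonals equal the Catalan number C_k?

The number of triangulations of a 16-gon is the Catalan number C_14 (index = sides − 2).

14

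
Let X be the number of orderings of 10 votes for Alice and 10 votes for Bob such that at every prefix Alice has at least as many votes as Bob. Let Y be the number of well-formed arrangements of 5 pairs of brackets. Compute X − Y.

Ballot sequences with n votes each where one side never trails are Dyck words, counted by C_n; here n = 10. So X = C_10 = 16796.
With 5 pairs the number of balanced bracket strings is the Catalan number C_5. So Y = C_5 = 42.
X − Y = 16796 − 42 = 16754.

16754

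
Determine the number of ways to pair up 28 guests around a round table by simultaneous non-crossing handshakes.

With 28 = 2·14 people, non-crossing handshake pairings are non-crossing perfect matchings on a circle, counted by C_14.
C_14 = C_13 · 2(2·13+1)/(13+2) = 742900 · 54/15 = 2674440.

2674440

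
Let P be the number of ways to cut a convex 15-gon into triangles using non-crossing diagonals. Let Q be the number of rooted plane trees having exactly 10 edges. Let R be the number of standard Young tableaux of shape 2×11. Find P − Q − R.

667318

A convex 15-gon is triangulated into 13 triangles, and the number of such triangulations is the Catalan number C_{15−2} = C_13. So P = C_13 = 742900.
A rooted plane tree with 10 edges has 11 nodes, and the count is C_10. So Q = C_10 = 16796.
Standard Young tableaux of shape 2×n are counted by C_n; here n = 11. So R = C_11 = 58786.
P − Q − R = 742900 − 16796 − 58786 = 667318.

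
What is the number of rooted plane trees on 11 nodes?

Rooted ordered (plane) trees on m nodes have m−1 edges and are counted by C_{m−1}; m = 11 gives C_10.
C_10 = 16796.

16796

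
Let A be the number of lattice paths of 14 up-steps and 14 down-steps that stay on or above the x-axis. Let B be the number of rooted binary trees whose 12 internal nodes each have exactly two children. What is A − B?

Paths of 14 up- and 14 down-steps that never dip below the axis are Dyck paths; their count is C_14. So A = C_14 = 2674440.
Full binary trees with n internal nodes are counted by C_n; here n = 12. So B = C_12 = 208012.
A − B = 2674440 − 208012 = 2466428.

2466428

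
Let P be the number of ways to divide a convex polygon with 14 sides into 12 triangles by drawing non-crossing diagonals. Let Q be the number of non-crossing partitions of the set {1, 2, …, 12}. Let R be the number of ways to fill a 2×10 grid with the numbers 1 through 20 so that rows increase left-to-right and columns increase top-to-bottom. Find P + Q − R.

399228

A convex 14-gon is triangulated into 12 triangles, and the number of such triangulations is the Catalan number C_{14−2} = C_12. So P = C_12 = 208012.
Non-crossing partitions of an n-element set are counted by C_n; here n = 12. So Q = C_12 = 208012.
Standard Young tableaux of shape 2×n are counted by C_n; here n = 10. So R = C_10 = 16796.
P + Q − R = 208012 + 208012 − 16796 = 399228.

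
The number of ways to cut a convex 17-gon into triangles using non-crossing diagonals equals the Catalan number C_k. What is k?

15

A convex 17-gon is triangulated into 15 triangles, and the number of such triangulations is the Catalan number C_{17−2} = C_15.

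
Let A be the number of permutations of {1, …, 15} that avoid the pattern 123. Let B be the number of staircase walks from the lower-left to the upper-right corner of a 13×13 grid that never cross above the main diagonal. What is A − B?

8951945

Permutations of [n] avoiding any single length-3 pattern are counted by C_n; here n = 15. So A = C_15 = 9694845.
Sub-diagonal monotone paths from (0,0) to (13,13) biject with Dyck paths of semilength 13, giving C_13. So B = C_13 = 742900.
A − B = 9694845 − 742900 = 8951945.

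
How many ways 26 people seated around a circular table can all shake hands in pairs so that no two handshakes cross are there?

742900

Non-crossing handshake pairings of 2n people are counted by C_n; 26 people gives n = 13.
C_13 = 742900.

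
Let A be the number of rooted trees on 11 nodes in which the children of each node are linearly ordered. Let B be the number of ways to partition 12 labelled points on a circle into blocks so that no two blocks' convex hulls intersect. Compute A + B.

A rooted plane tree on 11 nodes has 10 edges, and such trees are counted by C_10. So A = C_10 = 16796.
The non-crossing partitions of [12] form a lattice of size C_12. So B = C_12 = 208012.
A + B = 16796 + 208012 = 224808.

224808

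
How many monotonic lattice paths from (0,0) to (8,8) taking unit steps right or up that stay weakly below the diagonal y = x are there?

Sub-diagonal monotone paths from (0,0) to (8,8) biject with Dyck paths of semilength 8, giving C_8.
C_8 = C(16,8)/9 = 12870/9 = 1430.

1430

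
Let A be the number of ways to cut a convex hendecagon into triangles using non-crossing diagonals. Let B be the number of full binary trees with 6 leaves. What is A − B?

4820

Triangulations of a convex m-gon are counted by C_{m−2}; with m = 11 this is C_9. So A = C_9 = 4862.
Full binary trees with 6 leaves have 6−1 = 5 internal nodes, so there are C_5 of them. So B = C_5 = 42.
A − B = 4862 − 42 = 4820.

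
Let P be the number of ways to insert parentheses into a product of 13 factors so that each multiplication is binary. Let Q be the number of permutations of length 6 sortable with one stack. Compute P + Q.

208144

Ways to associate a product of 13 factors correspond to binary trees on 13 leaves, so the count is C_12. So P = C_12 = 208012.
Stack-sortable permutations are exactly the 231-avoiding ones, counted by C_n; here n = 6. So Q = C_6 = 132.
P + Q = 208012 + 132 = 208144.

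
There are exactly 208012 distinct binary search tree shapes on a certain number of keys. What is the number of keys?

12

Binary search tree shapes on n keys are counted by C_n, and C_12 = 208012.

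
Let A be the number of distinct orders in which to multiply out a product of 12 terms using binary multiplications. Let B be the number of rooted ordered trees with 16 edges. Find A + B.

Parenthesizations of m factors correspond to full binary trees with m leaves, counted by C_{m−1}; m = 12 gives C_11. So A = C_11 = 58786.
Rooted ordered trees with n edges are counted by C_n; here n = 16. So B = C_16 = 35357670.
A + B = 58786 + 35357670 = 35416456.

35416456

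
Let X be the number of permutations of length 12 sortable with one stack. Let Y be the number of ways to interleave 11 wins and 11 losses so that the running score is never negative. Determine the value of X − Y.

Stack-sortable permutations are exactly the 231-avoiding ones, counted by C_n; here n = 12. So X = C_12 = 208012.
Reading a vote for the leader as '(' and for the other as ')' turns such a sequence into a balanced string of 11 pairs, so the count is C_11. So Y = C_11 = 58786.
X − Y = 208012 − 58786 = 149226.

149226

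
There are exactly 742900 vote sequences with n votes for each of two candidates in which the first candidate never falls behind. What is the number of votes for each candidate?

Such ballot sequences with n votes each are counted by C_n; 742900 = C_13.

13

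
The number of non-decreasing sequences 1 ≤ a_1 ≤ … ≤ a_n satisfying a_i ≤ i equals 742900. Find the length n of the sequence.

Such sub-staircase sequences of length n are counted by C_n; 742900 = C_13.

13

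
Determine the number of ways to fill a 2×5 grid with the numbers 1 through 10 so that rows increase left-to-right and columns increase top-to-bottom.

42

By the hook-length formula (or a Dyck-path bijection), SYT of shape 2×5 number C_5.
C_5 = C(10,5)/6 = 252/6 = 42.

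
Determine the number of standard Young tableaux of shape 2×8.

Standard Young tableaux of shape 2×n are counted by C_n; here n = 8.
C_8 = 1430.

1430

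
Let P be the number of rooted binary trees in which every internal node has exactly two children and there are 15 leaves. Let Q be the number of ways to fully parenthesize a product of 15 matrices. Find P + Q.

A full binary tree with L leaves has L−1 internal nodes and is counted by C_{L−1}; L = 15 gives C_14. So P = C_14 = 2674440.
Parenthesizations of m factors correspond to full binary trees with m leaves, counted by C_{m−1}; m = 15 gives C_14. So Q = C_14 = 2674440.
P + Q = 2674440 + 2674440 = 5348880.

5348880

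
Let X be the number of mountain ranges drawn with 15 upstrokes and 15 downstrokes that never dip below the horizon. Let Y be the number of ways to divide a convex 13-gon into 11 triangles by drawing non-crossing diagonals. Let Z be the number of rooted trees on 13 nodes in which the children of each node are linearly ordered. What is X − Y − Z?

Dyck paths of semilength n (length 2n) are counted by C_n; here n = 15. So X = C_15 = 9694845.
A convex 13-gon is triangulated into 11 triangles, and the number of such triangulations is the Catalan number C_{13−2} = C_11. So Y = C_11 = 58786.
Rooted ordered (plane) trees on m nodes have m−1 edges and are counted by C_{m−1}; m = 13 gives C_12. So Z = C_12 = 208012.
X − Y − Z = 9694845 − 58786 − 208012 = 9428047.

9428047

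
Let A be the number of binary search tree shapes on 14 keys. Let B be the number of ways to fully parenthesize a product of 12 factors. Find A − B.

2615654

Rooted binary trees with 14 nodes (each child slot possibly empty) number C_14. So A = C_14 = 2674440.
Bracketing 12 factors into binary products is counted by C_{12−1} = C_11. So B = C_11 = 58786.
A − B = 2674440 − 58786 = 2615654.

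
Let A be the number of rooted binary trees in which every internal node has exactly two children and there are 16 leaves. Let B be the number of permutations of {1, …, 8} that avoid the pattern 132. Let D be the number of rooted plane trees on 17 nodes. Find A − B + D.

Full binary trees with 16 leaves have 16−1 = 15 internal nodes, so there are C_15 of them. So A = C_15 = 9694845.
Permutations of [n] avoiding any single length-3 pattern are counted by C_n; here n = 8. So B = C_8 = 1430.
A rooted plane tree on 17 nodes has 16 edges, and such trees are counted by C_16. So D = C_16 = 35357670.
A − B + D = 9694845 − 1430 + 35357670 = 45051085.

45051085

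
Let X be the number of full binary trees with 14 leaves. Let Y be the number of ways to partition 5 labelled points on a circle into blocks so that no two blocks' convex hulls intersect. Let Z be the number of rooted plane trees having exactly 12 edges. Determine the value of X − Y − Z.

534846

Full binary trees with 14 leaves have 14−1 = 13 internal nodes, so there are C_13 of them. So X = C_13 = 742900.
The non-crossing partitions of [5] form a lattice of size C_5. So Y = C_5 = 42.
A rooted plane tree with 12 edges has 13 nodes, and the count is C_12. So Z = C_12 = 208012.
X − Y − Z = 742900 − 42 − 208012 = 534846.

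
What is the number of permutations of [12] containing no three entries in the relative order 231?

208012

Permutations of [n] avoiding any single length-3 pattern are counted by C_n; here n = 12.
C_12 = C(24,12)/13 = 2704156/13 = 208012.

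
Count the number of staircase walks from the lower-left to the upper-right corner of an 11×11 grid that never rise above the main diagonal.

58786

Sub-diagonal monotone paths from (0,0) to (11,11) biject with Dyck paths of semilength 11, giving C_11.
C_11 = 58786.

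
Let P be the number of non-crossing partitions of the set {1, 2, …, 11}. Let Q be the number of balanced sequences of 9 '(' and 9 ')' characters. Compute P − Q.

The non-crossing partitions of [11] form a lattice of size C_11. So P = C_11 = 58786.
Balanced strings of n pairs of brackets are counted by C_n; here n = 9. So Q = C_9 = 4862.
P − Q = 58786 − 4862 = 53924.

53924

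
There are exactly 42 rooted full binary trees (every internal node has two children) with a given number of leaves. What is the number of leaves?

6

Full binary trees with L leaves are counted by C_{L−1}. The Catalan number equal to 42 is C_5.
So the index is 5, and the number of leaves is 5 + 1 = 6.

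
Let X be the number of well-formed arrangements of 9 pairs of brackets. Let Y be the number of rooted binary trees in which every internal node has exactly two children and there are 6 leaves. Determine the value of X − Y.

With 9 pairs the number of balanced bracket strings is the Catalan number C_9. So X = C_9 = 4862.
A full binary tree with L leaves has L−1 internal nodes and is counted by C_{L−1}; L = 6 gives C_5. So Y = C_5 = 42.
X − Y = 4862 − 42 = 4820.

4820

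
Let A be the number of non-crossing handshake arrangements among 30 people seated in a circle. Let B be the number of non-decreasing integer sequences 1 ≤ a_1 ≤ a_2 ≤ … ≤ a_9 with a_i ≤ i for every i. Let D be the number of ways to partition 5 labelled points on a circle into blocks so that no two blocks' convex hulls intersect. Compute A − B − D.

Non-crossing handshake pairings of 2n people are counted by C_n; 30 people gives n = 15. So A = C_15 = 9694845.
Such sub-staircase sequences of length n are counted by C_n; here n = 9. So B = C_9 = 4862.
Non-crossing partitions of an n-element set are counted by C_n; here n = 5. So D = C_5 = 42.
A − B − D = 9694845 − 4862 − 42 = 9689941.

9689941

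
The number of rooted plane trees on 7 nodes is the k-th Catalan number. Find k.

6

Rooted ordered (plane) trees on m nodes have m−1 edges and are counted by C_{m−1}; m = 7 gives C_6.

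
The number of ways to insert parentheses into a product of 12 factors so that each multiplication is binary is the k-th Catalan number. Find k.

11

Ways to associate a product of 12 factors correspond to binary trees on 12 leaves, so the count is C_11.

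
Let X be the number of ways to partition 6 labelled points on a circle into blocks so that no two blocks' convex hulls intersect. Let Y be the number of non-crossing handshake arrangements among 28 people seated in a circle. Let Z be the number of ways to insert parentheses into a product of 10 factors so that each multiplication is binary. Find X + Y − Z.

2669710

Non-crossing partitions of an n-element set are counted by C_n; here n = 6. So X = C_6 = 132.
Non-crossing handshake pairings of 2n people are counted by C_n; 28 people gives n = 14. So Y = C_14 = 2674440.
Parenthesizations of m factors correspond to full binary trees with m leaves, counted by C_{m−1}; m = 10 gives C_9. So Z = C_9 = 4862.
X + Y − Z = 132 + 2674440 − 4862 = 2669710.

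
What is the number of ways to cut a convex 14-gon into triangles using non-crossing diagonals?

The number of triangulations of a 14-gon is the Catalan number C_12 (index = sides − 2).
C_12 = C_11 · 2(2·11+1)/(11+2) = 58786 · 46/13 = 208012.

208012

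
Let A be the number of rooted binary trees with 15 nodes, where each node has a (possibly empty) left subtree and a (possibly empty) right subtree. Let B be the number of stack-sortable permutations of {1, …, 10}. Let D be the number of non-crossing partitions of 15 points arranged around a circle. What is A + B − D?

16796

Binary trees (left/right distinguished) on n nodes are counted by C_n; here n = 15. So A = C_15 = 9694845.
Stack-sortable permutations are exactly the 231-avoiding ones, counted by C_n; here n = 10. So B = C_10 = 16796.
Non-crossing partitions of an n-element set are counted by C_n; here n = 15. So D = C_15 = 9694845.
A + B − D = 9694845 + 16796 − 9694845 = 16796.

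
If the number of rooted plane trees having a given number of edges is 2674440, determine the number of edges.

Rooted ordered trees with n edges are counted by C_n; 2674440 = C_14.

14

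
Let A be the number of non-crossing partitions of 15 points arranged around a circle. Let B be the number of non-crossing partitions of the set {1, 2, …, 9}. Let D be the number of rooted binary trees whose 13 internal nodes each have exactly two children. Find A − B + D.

10432883

The non-crossing partitions of [15] form a lattice of size C_15. So A = C_15 = 9694845.
Non-crossing partitions of an n-element set are counted by C_n; here n = 9. So B = C_9 = 4862.
The number of full binary trees on 13 internal nodes is the Catalan number C_13. So D = C_13 = 742900.
A − B + D = 9694845 − 4862 + 742900 = 10432883.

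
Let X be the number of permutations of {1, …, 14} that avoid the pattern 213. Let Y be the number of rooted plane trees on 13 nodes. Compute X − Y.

2466428

For any fixed pattern of length 3, the pattern-avoiding permutations of [14] number C_14. So X = C_14 = 2674440.
Rooted ordered (plane) trees on m nodes have m−1 edges and are counted by C_{m−1}; m = 13 gives C_12. So Y = C_12 = 208012.
X − Y = 2674440 − 208012 = 2466428.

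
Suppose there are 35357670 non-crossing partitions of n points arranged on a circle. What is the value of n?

Non-crossing partitions of [n] are counted by C_n. Since C_16 = 35357670, the index is 16.

16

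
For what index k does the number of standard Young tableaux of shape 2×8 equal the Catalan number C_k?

By the hook-length formula (or a Dyck-path bijection), SYT of shape 2×8 number C_8.

8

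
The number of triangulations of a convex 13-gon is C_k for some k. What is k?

A convex 13-gon is triangulated into 11 triangles, and the number of such triangulations is the Catalan number C_{13−2} = C_11.

11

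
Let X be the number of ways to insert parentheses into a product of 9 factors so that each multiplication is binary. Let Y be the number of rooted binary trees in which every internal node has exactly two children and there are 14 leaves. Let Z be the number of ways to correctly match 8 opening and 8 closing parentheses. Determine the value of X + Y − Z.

742900

Ways to associate a product of 9 factors correspond to binary trees on 9 leaves, so the count is C_8. So X = C_8 = 1430.
A full binary tree with L leaves has L−1 internal nodes and is counted by C_{L−1}; L = 14 gives C_13. So Y = C_13 = 742900.
Balanced strings of n pairs of brackets are counted by C_n; here n = 8. So Z = C_8 = 1430.
X + Y − Z = 1430 + 742900 − 1430 = 742900.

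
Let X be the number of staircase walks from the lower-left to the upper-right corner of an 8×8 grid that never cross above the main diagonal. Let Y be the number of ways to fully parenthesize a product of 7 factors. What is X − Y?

1298

Sub-diagonal monotone paths from (0,0) to (8,8) biject with Dyck paths of semilength 8, giving C_8. So X = C_8 = 1430.
Bracketing 7 factors into binary products is counted by C_{7−1} = C_6. So Y = C_6 = 132.
X − Y = 1430 − 132 = 1298.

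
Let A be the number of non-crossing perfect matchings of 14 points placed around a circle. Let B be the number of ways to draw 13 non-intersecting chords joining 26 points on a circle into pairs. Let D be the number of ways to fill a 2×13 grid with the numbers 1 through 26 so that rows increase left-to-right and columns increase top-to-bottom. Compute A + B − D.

429

Non-crossing perfect matchings of 2n points on a circle are counted by C_n; with 14 points, n = 7. So A = C_7 = 429.
Pairing 26 circle points by 13 non-crossing chords gives C_13 matchings. So B = C_13 = 742900.
By the hook-length formula (or a Dyck-path bijection), SYT of shape 2×13 number C_13. So D = C_13 = 742900.
A + B − D = 429 + 742900 − 742900 = 429.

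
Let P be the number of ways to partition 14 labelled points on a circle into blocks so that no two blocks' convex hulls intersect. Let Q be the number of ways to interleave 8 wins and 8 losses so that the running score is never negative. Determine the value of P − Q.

Non-crossing partitions of an n-element set are counted by C_n; here n = 14. So P = C_14 = 2674440.
Reading a vote for the leader as '(' and for the other as ')' turns such a sequence into a balanced string of 8 pairs, so the count is C_8. So Q = C_8 = 1430.
P − Q = 2674440 − 1430 = 2673010.

2673010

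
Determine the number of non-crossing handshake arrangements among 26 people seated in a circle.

With 26 = 2·13 people, non-crossing handshake pairings are non-crossing perfect matchings on a circle, counted by C_13.
C_13 = C(26,13)/14 = 10400600/14 = 742900.

742900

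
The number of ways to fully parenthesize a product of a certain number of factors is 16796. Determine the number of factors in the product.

Parenthesizations of m factors are counted by C_{m−1}. The Catalan number equal to 16796 is C_10.
So the index is 10, and the number of factors is 10 + 1 = 11.

11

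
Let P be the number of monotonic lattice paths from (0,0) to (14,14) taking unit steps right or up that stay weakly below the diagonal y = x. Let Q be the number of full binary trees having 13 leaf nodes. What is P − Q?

2466428

Monotone paths in an n×n grid that stay weakly below the diagonal are counted by C_n; here n = 14. So P = C_14 = 2674440.
Full binary trees with 13 leaves have 13−1 = 12 internal nodes, so there are C_12 of them. So Q = C_12 = 208012.
P − Q = 2674440 − 208012 = 2466428.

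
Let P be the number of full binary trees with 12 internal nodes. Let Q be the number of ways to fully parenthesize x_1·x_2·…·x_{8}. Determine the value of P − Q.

The number of full binary trees on 12 internal nodes is the Catalan number C_12. So P = C_12 = 208012.
Ways to associate a product of 8 factors correspond to binary trees on 8 leaves, so the count is C_7. So Q = C_7 = 429.
P − Q = 208012 − 429 = 207583.

207583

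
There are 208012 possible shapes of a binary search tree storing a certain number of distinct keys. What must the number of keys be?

12

Binary search tree shapes on n keys are counted by C_n. The Catalan number equal to 208012 is C_12.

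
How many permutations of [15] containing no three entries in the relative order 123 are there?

9694845

Permutations of [n] avoiding any single length-3 pattern are counted by C_n; here n = 15.
C_15 = 9694845.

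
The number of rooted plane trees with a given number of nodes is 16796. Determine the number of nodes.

Rooted ordered trees on m nodes are counted by C_{m−1}; 16796 = C_10.
So the index is 10, and the number of nodes is 10 + 1 = 11.

11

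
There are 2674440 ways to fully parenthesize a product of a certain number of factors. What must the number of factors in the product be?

Parenthesizations of m factors are counted by C_{m−1}. The Catalan number equal to 2674440 is C_14.
So the index is 14, and the number of factors is 14 + 1 = 15.

15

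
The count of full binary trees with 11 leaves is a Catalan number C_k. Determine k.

A full binary tree with L leaves has L−1 internal nodes and is counted by C_{L−1}; L = 11 gives C_10.

10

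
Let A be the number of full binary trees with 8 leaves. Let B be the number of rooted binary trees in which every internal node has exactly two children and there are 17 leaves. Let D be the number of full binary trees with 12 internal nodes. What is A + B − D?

A full binary tree with L leaves has L−1 internal nodes and is counted by C_{L−1}; L = 8 gives C_7. So A = C_7 = 429.
A full binary tree with L leaves has L−1 internal nodes and is counted by C_{L−1}; L = 17 gives C_16. So B = C_16 = 35357670.
The number of full binary trees on 12 internal nodes is the Catalan number C_12. So D = C_12 = 208012.
A + B − D = 429 + 35357670 − 208012 = 35150087.

35150087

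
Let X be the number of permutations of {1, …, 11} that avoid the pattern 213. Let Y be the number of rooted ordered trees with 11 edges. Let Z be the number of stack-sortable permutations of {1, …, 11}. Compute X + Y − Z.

Permutations of [n] avoiding any single length-3 pattern are counted by C_n; here n = 11. So X = C_11 = 58786.
A rooted plane tree with 11 edges has 12 nodes, and the count is C_11. So Y = C_11 = 58786.
By Knuth's characterisation, the stack-sortable permutations of length 11 are the 231-avoiders, numbering C_11. So Z = C_11 = 58786.
X + Y − Z = 58786 + 58786 − 58786 = 58786.

58786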